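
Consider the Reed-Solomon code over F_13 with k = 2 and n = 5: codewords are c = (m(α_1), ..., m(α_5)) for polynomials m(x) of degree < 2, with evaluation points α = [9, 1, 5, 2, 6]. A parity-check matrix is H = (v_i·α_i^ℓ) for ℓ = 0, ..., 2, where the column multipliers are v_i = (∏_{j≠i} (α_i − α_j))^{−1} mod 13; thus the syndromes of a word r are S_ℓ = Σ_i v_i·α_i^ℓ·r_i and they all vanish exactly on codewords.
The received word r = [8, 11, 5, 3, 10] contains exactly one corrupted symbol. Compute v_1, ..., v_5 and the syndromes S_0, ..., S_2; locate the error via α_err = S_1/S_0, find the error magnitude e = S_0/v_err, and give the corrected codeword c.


S = (1, 9, 3), error at position 1, error magnitude e = 9, c = [12, 11, 5, 3, 10].

Step 1: column multipliers v_i = (∏_{j≠i}(α_i − α_j))^{−1} mod 13.
  i = 1 (α = 9): (9−1)(9−5)(9−2)(9−6) = 8·4·7·3 = 672 ≡ 9, so v_1 = 9^{−1} = 3 (mod 13).
  i = 2 (α = 1): (1−9)(1−5)(1−2)(1−6) = (−8)·(−4)·(−1)·(−5) = 160 ≡ 4, so v_2 = 4^{−1} = 10 (mod 13).
  i = 3 (α = 5): (5−9)(5−1)(5−2)(5−6) = (−4)·4·3·(−1) = 48 ≡ 9, so v_3 = 9^{−1} = 3 (mod 13).
  i = 4 (α = 2): (2−9)(2−1)(2−5)(2−6) = (−7)·1·(−3)·(−4) = −84 ≡ 7, so v_4 = 7^{−1} = 2 (mod 13).
  i = 5 (α = 6): (6−9)(6−1)(6−5)(6−2) = (−3)·5·1·4 = −60 ≡ 5, so v_5 = 5^{−1} = 8 (mod 13).
  v = [3, 10, 3, 2, 8].
Step 2: syndromes of r = [8, 11, 5, 3, 10] (all sums mod 13).
  S_0 = Σ v_i r_i = 3·8 + 10·11 + 3·5 + 2·3 + 8·10 = 235 ≡ 1.
  S_1 = Σ v_i α_i r_i = 3·9·8 + 10·1·11 + 3·5·5 + 2·2·3 + 8·6·10 = 893 ≡ 9.
  α_i^2 mod 13 = [3, 1, 12, 4, 10].
  S_2 = Σ v_i α_i^2 r_i = 3·3·8 + 10·1·11 + 3·12·5 + 2·4·3 + 8·10·10 = 1186 ≡ 3.
  S = (1, 9, 3) ≠ 0, so r is not a codeword (an error is present).
Step 3: locate the error. For a single error e at position i, S_ℓ = v_i·e·α_i^ℓ, so α_err = S_1/S_0.
  S_0^{−1} = 1^{−1} = 1 (mod 13), so α_err = 9·1 = 9 ≡ 9 = α_1. Error position i = 1.
  Consistency check: S_2/S_1 = 3·3 = 9 ≡ 9 = α_err ✓ (single-error assumption holds).
Step 4: error magnitude e = S_0/v_1 = S_0·∏_{j≠1}(α_1 − α_j) = 1·9 = 9 ≡ 9 (mod 13).
Step 5: correct position 1: c_1 = r_1 − e = 8 − 9 ≡ 12 (mod 13). Hence c = [12, 11, 5, 3, 10].
  Check: interpolating c through the α_i gives m(x) = 6 + 5·x (degree < 2) with m(α_i) = c_i for every i, so c is indeed a codeword.


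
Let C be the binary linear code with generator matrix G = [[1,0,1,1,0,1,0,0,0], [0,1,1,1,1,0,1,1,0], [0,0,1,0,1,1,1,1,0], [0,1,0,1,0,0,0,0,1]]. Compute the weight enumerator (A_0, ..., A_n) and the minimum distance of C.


Weight distribution: A_0 = 1, A_2 = 1, A_3 = 3, A_4 = 2, A_5 = 4, A_6 = 3, A_7 = 1, A_8 = 1. Minimum distance d = 2.

Enumerate all 2^4 = 16 messages m ∈ F_2^4.
For each, compute codeword c = mG in F_2^9, then tally its weight.
  m = 0000 → c = 000000000, weight = 0.
  m = 1000 → c = 101101000, weight = 4.
  m = 0100 → c = 011110110, weight = 6.
  m = 1100 → c = 110011110, weight = 6.
  m = 0010 → c = 001011110, weight = 5.
  m = 1010 → c = 100110110, weight = 5.
  m = 0110 → c = 010101000, weight = 3.
  m = 1110 → c = 111000000, weight = 3.
  m = 0001 → c = 010100001, weight = 3.
  m = 1001 → c = 111001001, weight = 5.
  m = 0101 → c = 001010111, weight = 5.
  m = 1101 → c = 100111111, weight = 7.
  m = 0011 → c = 011111111, weight = 8.
  m = 1011 → c = 110010111, weight = 6.
  m = 0111 → c = 000001001, weight = 2.
  m = 1111 → c = 101100001, weight = 4.
Tally weights:
  weight 0: 1 codewords.
  weight 2: 1 codewords.
  weight 3: 3 codewords.
  weight 4: 2 codewords.
  weight 5: 4 codewords.
  weight 6: 3 codewords.
  weight 7: 1 codewords.
  weight 8: 1 codewords.
Minimum distance d = smallest w > 0 with A_w > 0 = 2.
Sanity: Σ A_w = 16 = 2^4 = 16 ✓.


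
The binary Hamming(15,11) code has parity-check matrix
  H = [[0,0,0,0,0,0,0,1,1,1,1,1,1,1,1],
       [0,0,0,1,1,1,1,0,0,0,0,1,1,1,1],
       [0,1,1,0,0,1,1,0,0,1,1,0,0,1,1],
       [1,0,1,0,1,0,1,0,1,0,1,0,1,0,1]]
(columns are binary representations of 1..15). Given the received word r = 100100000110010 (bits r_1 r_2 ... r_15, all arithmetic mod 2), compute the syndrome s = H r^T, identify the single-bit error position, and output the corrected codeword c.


s = (1, 0, 1, 0)^T, error position = 10, corrected codeword c = 100100000010010

Compute s = H r^T mod 2 one row at a time:
  s_1 = 0 + 0 + 1 + 1 + 0 + 0 + 1 + 0 = 3 ≡ 1 (mod 2).
  s_2 = 1 + 0 + 0 + 0 + 0 + 0 + 1 + 0 = 2 ≡ 0 (mod 2).
  s_3 = 0 + 0 + 0 + 0 + 1 + 1 + 1 + 0 = 3 ≡ 1 (mod 2).
  s_4 = 1 + 0 + 0 + 0 + 0 + 1 + 0 + 0 = 2 ≡ 0 (mod 2).
s = (1, 0, 1, 0)^T — this equals column 10 of H (binary 1010), so error is at position 10.
Correct: flip bit 10 of r = 100100000110010 to get c = 100100000010010.


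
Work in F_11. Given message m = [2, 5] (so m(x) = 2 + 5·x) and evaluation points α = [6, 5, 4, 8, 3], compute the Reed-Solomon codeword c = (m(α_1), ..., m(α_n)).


c = [10, 5, 0, 9, 6]

Message polynomial: m(x) = 2 + 5·x (mod 11).
For each evaluation point α_i, compute m(α_i) mod 11:
  α_1 = 6: Horner steps 5 → 10, so m(6) = 10.
  α_2 = 5: Horner steps 5 → 5, so m(5) = 5.
  α_3 = 4: Horner steps 5 → 0, so m(4) = 0.
  α_4 = 8: Horner steps 5 → 9, so m(8) = 9.
  α_5 = 3: Horner steps 5 → 6, so m(3) = 6.
Codeword c = [10, 5, 0, 9, 6] ∈ F_11^5.


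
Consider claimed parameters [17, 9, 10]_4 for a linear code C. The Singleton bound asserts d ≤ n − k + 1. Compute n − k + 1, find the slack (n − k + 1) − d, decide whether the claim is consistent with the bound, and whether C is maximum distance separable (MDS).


Singleton RHS = n − k + 1 = 9, slack = -1, bound violated (no such code; not MDS).

Singleton bound: d ≤ n − k + 1.
Here n = 17, k = 9, so n − k + 1 = 9.
Given d = 10, check d ≤ 9: NO.
Slack = (n − k + 1) − d = -1.
The slack is negative: d = 10 exceeds n − k + 1 = 9 by 1, so the Singleton bound is violated and no linear [17, 9, 10]_4 code can exist. In particular it is not MDS (MDS requires d = n − k + 1 exactly).
Description: the claimed parameters are [17, 9, 10]_4; such a code would be impossible (violates the Singleton bound).


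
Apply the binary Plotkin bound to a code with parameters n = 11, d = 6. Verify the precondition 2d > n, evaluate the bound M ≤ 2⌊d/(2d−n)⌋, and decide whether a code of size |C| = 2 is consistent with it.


Plotkin bound M ≤ 12; given |C| = 2 ≤ bound (satisfied).

Check applicability: 2d = 12, n = 11.
2d − n = 1 > 0, so Plotkin applies.
Compute d/(2d−n) = 6/1 ≈ 6.0000.
⌊d/(2d−n)⌋ = 6.
Plotkin bound: M ≤ 2·6 = 12.
Given |C| = 2, check: satisfied.
This |C| is below the Plotkin bound.


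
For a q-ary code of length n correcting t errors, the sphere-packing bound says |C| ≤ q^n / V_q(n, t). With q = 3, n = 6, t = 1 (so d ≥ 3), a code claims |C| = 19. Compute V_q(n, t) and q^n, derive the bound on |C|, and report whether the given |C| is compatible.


V_q(n, t) = 13, q^n = 729, Hamming bound = 56, |C| = 19 ≤ bound (satisfied).

Step 1: Compute V_q(n, t) = Σ_{j=0}^1 C(n, j) (q−1)^j.
  j = 0: C(6,0)·(2)^0 = 1·1 = 1.
  j = 1: C(6,1)·(2)^1 = 6·2 = 12.
  V_q(n, t) = 1 + 12 = 13.
Step 2: q^n = 3^6 = 729.
Step 3: Hamming bound ⌊q^n / V_q(n,t)⌋ = ⌊729/13⌋ = 56.
Step 4: Compare |C| = 19 to 56: satisfied.
The claimed |C| lies below the Hamming bound.


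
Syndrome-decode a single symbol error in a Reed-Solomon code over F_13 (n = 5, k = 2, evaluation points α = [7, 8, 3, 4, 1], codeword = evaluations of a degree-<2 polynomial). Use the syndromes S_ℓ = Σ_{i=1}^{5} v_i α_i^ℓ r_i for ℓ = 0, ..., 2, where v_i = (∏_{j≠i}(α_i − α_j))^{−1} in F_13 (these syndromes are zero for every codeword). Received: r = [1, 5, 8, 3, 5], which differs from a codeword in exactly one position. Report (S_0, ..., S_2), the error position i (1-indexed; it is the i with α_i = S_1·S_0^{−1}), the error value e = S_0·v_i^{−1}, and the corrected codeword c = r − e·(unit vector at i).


S = (10, 2, 3), error at position 2, error magnitude e = 9, c = [1, 9, 8, 3, 5].

Step 1: column multipliers v_i = (∏_{j≠i}(α_i − α_j))^{−1} mod 13.
  i = 1 (α = 7): (7−8)(7−3)(7−4)(7−1) = (−1)·4·3·6 = −72 ≡ 6, so v_1 = 6^{−1} = 11 (mod 13).
  i = 2 (α = 8): (8−7)(8−3)(8−4)(8−1) = 1·5·4·7 = 140 ≡ 10, so v_2 = 10^{−1} = 4 (mod 13).
  i = 3 (α = 3): (3−7)(3−8)(3−4)(3−1) = (−4)·(−5)·(−1)·2 = −40 ≡ 12, so v_3 = 12^{−1} = 12 (mod 13).
  i = 4 (α = 4): (4−7)(4−8)(4−3)(4−1) = (−3)·(−4)·1·3 = 36 ≡ 10, so v_4 = 10^{−1} = 4 (mod 13).
  i = 5 (α = 1): (1−7)(1−8)(1−3)(1−4) = (−6)·(−7)·(−2)·(−3) = 252 ≡ 5, so v_5 = 5^{−1} = 8 (mod 13).
  v = [11, 4, 12, 4, 8].
Step 2: syndromes of r = [1, 5, 8, 3, 5] (all sums mod 13).
  S_0 = Σ v_i r_i = 11·1 + 4·5 + 12·8 + 4·3 + 8·5 = 179 ≡ 10.
  S_1 = Σ v_i α_i r_i = 11·7·1 + 4·8·5 + 12·3·8 + 4·4·3 + 8·1·5 = 613 ≡ 2.
  α_i^2 mod 13 = [10, 12, 9, 3, 1].
  S_2 = Σ v_i α_i^2 r_i = 11·10·1 + 4·12·5 + 12·9·8 + 4·3·3 + 8·1·5 = 1290 ≡ 3.
  S = (10, 2, 3) ≠ 0, so r is not a codeword (an error is present).
Step 3: locate the error. For a single error e at position i, S_ℓ = v_i·e·α_i^ℓ, so α_err = S_1/S_0.
  S_0^{−1} = 10^{−1} = 4 (mod 13), so α_err = 2·4 = 8 ≡ 8 = α_2. Error position i = 2.
  Consistency check: S_2/S_1 = 3·7 = 21 ≡ 8 = α_err ✓ (single-error assumption holds).
Step 4: error magnitude e = S_0/v_2 = S_0·∏_{j≠2}(α_2 − α_j) = 10·10 = 100 ≡ 9 (mod 13).
Step 5: correct position 2: c_2 = r_2 − e = 5 − 9 ≡ 9 (mod 13). Hence c = [1, 9, 8, 3, 5].
  Check: interpolating c through the α_i gives m(x) = 10 + 8·x (degree < 2) with m(α_i) = c_i for every i, so c is indeed a codeword.


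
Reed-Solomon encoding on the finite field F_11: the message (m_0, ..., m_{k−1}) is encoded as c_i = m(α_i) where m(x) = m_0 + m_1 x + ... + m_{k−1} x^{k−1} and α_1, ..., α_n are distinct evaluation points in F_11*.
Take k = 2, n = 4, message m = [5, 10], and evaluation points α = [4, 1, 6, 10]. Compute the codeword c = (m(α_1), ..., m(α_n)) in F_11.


c = [1, 4, 10, 6]

Message polynomial: m(x) = 5 + 10·x (mod 11).
For each evaluation point α_i, compute m(α_i) mod 11:
  α_1 = 4: Horner steps 10 → 1, so m(4) = 1.
  α_2 = 1: Horner steps 10 → 4, so m(1) = 4.
  α_3 = 6: Horner steps 10 → 10, so m(6) = 10.
  α_4 = 10: Horner steps 10 → 6, so m(10) = 6.
Codeword c = [1, 4, 10, 6] ∈ F_11^4.


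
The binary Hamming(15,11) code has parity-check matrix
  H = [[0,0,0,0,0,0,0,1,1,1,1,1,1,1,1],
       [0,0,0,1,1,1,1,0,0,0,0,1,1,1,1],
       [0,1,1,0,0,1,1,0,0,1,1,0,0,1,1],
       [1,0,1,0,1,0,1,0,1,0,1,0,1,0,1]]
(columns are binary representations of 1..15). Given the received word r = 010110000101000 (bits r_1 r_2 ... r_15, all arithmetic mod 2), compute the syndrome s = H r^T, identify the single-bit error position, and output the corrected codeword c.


s = (0, 1, 0, 1)^T, error position = 5, corrected codeword c = 010100000101000

Compute s = H r^T mod 2 one row at a time:
  s_1 = 0 + 0 + 1 + 0 + 1 + 0 + 0 + 0 = 2 ≡ 0 (mod 2).
  s_2 = 1 + 1 + 0 + 0 + 1 + 0 + 0 + 0 = 3 ≡ 1 (mod 2).
  s_3 = 1 + 0 + 0 + 0 + 1 + 0 + 0 + 0 = 2 ≡ 0 (mod 2).
  s_4 = 0 + 0 + 1 + 0 + 0 + 0 + 0 + 0 = 1 ≡ 1 (mod 2).
s = (0, 1, 0, 1)^T — this equals column 5 of H (binary 0101), so error is at position 5.
Correct: flip bit 5 of r = 010110000101000 to get c = 010100000101000.


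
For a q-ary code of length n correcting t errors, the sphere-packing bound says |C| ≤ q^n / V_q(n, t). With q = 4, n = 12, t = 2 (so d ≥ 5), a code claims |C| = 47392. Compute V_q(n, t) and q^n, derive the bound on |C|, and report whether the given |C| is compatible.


V_q(n, t) = 631, q^n = 16777216, Hamming bound = 26588, |C| = 47392 > bound (violated).

Step 1: Compute V_q(n, t) = Σ_{j=0}^2 C(n, j) (q−1)^j.
  j = 0: C(12,0)·(3)^0 = 1·1 = 1.
  j = 1: C(12,1)·(3)^1 = 12·3 = 36.
  j = 2: C(12,2)·(3)^2 = 66·9 = 594.
  V_q(n, t) = 1 + 36 + 594 = 631.
Step 2: q^n = 4^12 = 16777216.
Step 3: Hamming bound ⌊q^n / V_q(n,t)⌋ = ⌊16777216/631⌋ = 26588.
Step 4: Compare |C| = 47392 to 26588: violated.
The claimed |C| lies above the Hamming bound, so no 4-ary code of length 12 with d ≥ 5 can have 47392 codewords.


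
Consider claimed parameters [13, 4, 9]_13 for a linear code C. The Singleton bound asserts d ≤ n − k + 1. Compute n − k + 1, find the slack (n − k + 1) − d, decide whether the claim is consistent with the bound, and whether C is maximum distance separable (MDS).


Singleton RHS = n − k + 1 = 10, slack = 1, bound satisfied, not MDS.

Singleton bound: d ≤ n − k + 1.
Here n = 13, k = 4, so n − k + 1 = 10.
Given d = 9, check d ≤ 10: YES.
Slack = (n − k + 1) − d = 1.
The code is NOT MDS (slack = 1 > 0).
Description: the claimed parameters are [13, 4, 9]_13; such a code would be non-MDS.


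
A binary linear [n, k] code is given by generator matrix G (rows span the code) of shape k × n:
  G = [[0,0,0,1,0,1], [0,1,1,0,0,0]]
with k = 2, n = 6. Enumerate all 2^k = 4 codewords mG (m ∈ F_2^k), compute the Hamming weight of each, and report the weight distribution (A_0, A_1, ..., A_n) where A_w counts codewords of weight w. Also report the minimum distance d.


Weight distribution: A_0 = 1, A_2 = 2, A_4 = 1. Minimum distance d = 2.

Enumerate all 2^2 = 4 messages m ∈ F_2^2.
For each, compute codeword c = mG in F_2^6, then tally its weight.
  m = 00 → c = 000000, weight = 0.
  m = 10 → c = 000101, weight = 2.
  m = 01 → c = 011000, weight = 2.
  m = 11 → c = 011101, weight = 4.
Tally weights:
  weight 0: 1 codewords.
  weight 2: 2 codewords.
  weight 4: 1 codewords.
Minimum distance d = smallest w > 0 with A_w > 0 = 2.
Sanity: Σ A_w = 4 = 2^2 = 4 ✓.


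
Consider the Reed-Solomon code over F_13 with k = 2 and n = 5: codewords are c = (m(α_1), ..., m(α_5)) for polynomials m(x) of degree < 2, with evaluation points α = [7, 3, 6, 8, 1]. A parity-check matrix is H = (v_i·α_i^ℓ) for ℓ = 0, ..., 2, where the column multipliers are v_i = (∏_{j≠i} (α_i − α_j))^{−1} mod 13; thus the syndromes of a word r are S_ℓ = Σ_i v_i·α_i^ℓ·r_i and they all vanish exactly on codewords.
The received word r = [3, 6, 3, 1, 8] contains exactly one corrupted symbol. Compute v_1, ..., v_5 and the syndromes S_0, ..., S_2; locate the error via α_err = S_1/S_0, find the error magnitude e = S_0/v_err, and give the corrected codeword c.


S = (7, 10, 5), error at position 1, error magnitude e = 1, c = [2, 6, 3, 1, 8].

Step 1: column multipliers v_i = (∏_{j≠i}(α_i − α_j))^{−1} mod 13.
  i = 1 (α = 7): (7−3)(7−6)(7−8)(7−1) = 4·1·(−1)·6 = −24 ≡ 2, so v_1 = 2^{−1} = 7 (mod 13).
  i = 2 (α = 3): (3−7)(3−6)(3−8)(3−1) = (−4)·(−3)·(−5)·2 = −120 ≡ 10, so v_2 = 10^{−1} = 4 (mod 13).
  i = 3 (α = 6): (6−7)(6−3)(6−8)(6−1) = (−1)·3·(−2)·5 = 30 ≡ 4, so v_3 = 4^{−1} = 10 (mod 13).
  i = 4 (α = 8): (8−7)(8−3)(8−6)(8−1) = 1·5·2·7 = 70 ≡ 5, so v_4 = 5^{−1} = 8 (mod 13).
  i = 5 (α = 1): (1−7)(1−3)(1−6)(1−8) = (−6)·(−2)·(−5)·(−7) = 420 ≡ 4, so v_5 = 4^{−1} = 10 (mod 13).
  v = [7, 4, 10, 8, 10].
Step 2: syndromes of r = [3, 6, 3, 1, 8] (all sums mod 13).
  S_0 = Σ v_i r_i = 7·3 + 4·6 + 10·3 + 8·1 + 10·8 = 163 ≡ 7.
  S_1 = Σ v_i α_i r_i = 7·7·3 + 4·3·6 + 10·6·3 + 8·8·1 + 10·1·8 = 543 ≡ 10.
  α_i^2 mod 13 = [10, 9, 10, 12, 1].
  S_2 = Σ v_i α_i^2 r_i = 7·10·3 + 4·9·6 + 10·10·3 + 8·12·1 + 10·1·8 = 902 ≡ 5.
  S = (7, 10, 5) ≠ 0, so r is not a codeword (an error is present).
Step 3: locate the error. For a single error e at position i, S_ℓ = v_i·e·α_i^ℓ, so α_err = S_1/S_0.
  S_0^{−1} = 7^{−1} = 2 (mod 13), so α_err = 10·2 = 20 ≡ 7 = α_1. Error position i = 1.
  Consistency check: S_2/S_1 = 5·4 = 20 ≡ 7 = α_err ✓ (single-error assumption holds).
Step 4: error magnitude e = S_0/v_1 = S_0·∏_{j≠1}(α_1 − α_j) = 7·2 = 14 ≡ 1 (mod 13).
Step 5: correct position 1: c_1 = r_1 − e = 3 − 1 ≡ 2 (mod 13). Hence c = [2, 6, 3, 1, 8].
  Check: interpolating c through the α_i gives m(x) = 9 + 12·x (degree < 2) with m(α_i) = c_i for every i, so c is indeed a codeword.


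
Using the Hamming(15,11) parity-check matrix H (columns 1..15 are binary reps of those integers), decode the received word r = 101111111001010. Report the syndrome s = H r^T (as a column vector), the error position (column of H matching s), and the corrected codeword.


s = (0, 0, 0, 1)^T, error position = 1, corrected codeword c = 001111111001010

Compute s = H r^T mod 2 one row at a time:
  s_1 = 1 + 1 + 0 + 0 + 1 + 0 + 1 + 0 = 4 ≡ 0 (mod 2).
  s_2 = 1 + 1 + 1 + 1 + 1 + 0 + 1 + 0 = 6 ≡ 0 (mod 2).
  s_3 = 0 + 1 + 1 + 1 + 0 + 0 + 1 + 0 = 4 ≡ 0 (mod 2).
  s_4 = 1 + 1 + 1 + 1 + 1 + 0 + 0 + 0 = 5 ≡ 1 (mod 2).
s = (0, 0, 0, 1)^T — this equals column 1 of H (binary 0001), so error is at position 1.
Correct: flip bit 1 of r = 101111111001010 to get c = 001111111001010.


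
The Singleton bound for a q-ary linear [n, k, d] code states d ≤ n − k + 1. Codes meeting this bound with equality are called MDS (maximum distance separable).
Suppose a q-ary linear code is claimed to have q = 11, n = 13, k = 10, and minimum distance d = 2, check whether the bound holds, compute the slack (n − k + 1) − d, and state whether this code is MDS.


Singleton RHS = n − k + 1 = 4, slack = 2, bound satisfied, not MDS.

Singleton bound: d ≤ n − k + 1.
Here n = 13, k = 10, so n − k + 1 = 4.
Given d = 2, check d ≤ 4: YES.
Slack = (n − k + 1) − d = 2.
The code is NOT MDS (slack = 2 > 0).
Description: the claimed parameters are [13, 10, 2]_11; such a code would be non-MDS.


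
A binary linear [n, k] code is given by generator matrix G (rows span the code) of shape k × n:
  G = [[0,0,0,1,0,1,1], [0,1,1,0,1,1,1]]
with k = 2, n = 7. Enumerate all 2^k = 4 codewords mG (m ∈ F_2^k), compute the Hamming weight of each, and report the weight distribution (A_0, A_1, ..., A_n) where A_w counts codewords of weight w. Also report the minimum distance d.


Weight distribution: A_0 = 1, A_3 = 1, A_4 = 1, A_5 = 1. Minimum distance d = 3.

Enumerate all 2^2 = 4 messages m ∈ F_2^2.
For each, compute codeword c = mG in F_2^7, then tally its weight.
  m = 00 → c = 0000000, weight = 0.
  m = 10 → c = 0001011, weight = 3.
  m = 01 → c = 0110111, weight = 5.
  m = 11 → c = 0111100, weight = 4.
Tally weights:
  weight 0: 1 codewords.
  weight 3: 1 codewords.
  weight 4: 1 codewords.
  weight 5: 1 codewords.
Minimum distance d = smallest w > 0 with A_w > 0 = 3.
Sanity: Σ A_w = 4 = 2^2 = 4 ✓.


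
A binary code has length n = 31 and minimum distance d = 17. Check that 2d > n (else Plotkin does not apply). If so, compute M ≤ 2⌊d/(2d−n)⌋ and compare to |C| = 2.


Plotkin bound M ≤ 10; given |C| = 2 ≤ bound (satisfied).

Check applicability: 2d = 34, n = 31.
2d − n = 3 > 0, so Plotkin applies.
Compute d/(2d−n) = 17/3 ≈ 5.6667.
⌊d/(2d−n)⌋ = 5.
Plotkin bound: M ≤ 2·5 = 10.
Given |C| = 2, check: satisfied.
This |C| is below the Plotkin bound.


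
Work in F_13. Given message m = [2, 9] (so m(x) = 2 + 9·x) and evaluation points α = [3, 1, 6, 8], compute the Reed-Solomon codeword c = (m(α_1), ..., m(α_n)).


c = [3, 11, 4, 9]

Message polynomial: m(x) = 2 + 9·x (mod 13).
For each evaluation point α_i, compute m(α_i) mod 13:
  α_1 = 3: Horner steps 9 → 3, so m(3) = 3.
  α_2 = 1: Horner steps 9 → 11, so m(1) = 11.
  α_3 = 6: Horner steps 9 → 4, so m(6) = 4.
  α_4 = 8: Horner steps 9 → 9, so m(8) = 9.
Codeword c = [3, 11, 4, 9] ∈ F_13^4.


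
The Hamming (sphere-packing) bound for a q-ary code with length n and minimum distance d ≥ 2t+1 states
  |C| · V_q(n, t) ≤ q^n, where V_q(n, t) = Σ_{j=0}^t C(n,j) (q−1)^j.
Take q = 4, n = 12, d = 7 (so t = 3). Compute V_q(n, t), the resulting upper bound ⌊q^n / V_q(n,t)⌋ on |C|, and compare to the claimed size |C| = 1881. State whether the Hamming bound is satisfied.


V_q(n, t) = 6571, q^n = 16777216, Hamming bound = 2553, |C| = 1881 ≤ bound (satisfied).

Step 1: Compute V_q(n, t) = Σ_{j=0}^3 C(n, j) (q−1)^j.
  j = 0: C(12,0)·(3)^0 = 1·1 = 1.
  j = 1: C(12,1)·(3)^1 = 12·3 = 36.
  j = 2: C(12,2)·(3)^2 = 66·9 = 594.
  j = 3: C(12,3)·(3)^3 = 220·27 = 5940.
  V_q(n, t) = 1 + 36 + 594 + 5940 = 6571.
Step 2: q^n = 4^12 = 16777216.
Step 3: Hamming bound ⌊q^n / V_q(n,t)⌋ = ⌊16777216/6571⌋ = 2553.
Step 4: Compare |C| = 1881 to 2553: satisfied.
The claimed |C| lies below the Hamming bound.


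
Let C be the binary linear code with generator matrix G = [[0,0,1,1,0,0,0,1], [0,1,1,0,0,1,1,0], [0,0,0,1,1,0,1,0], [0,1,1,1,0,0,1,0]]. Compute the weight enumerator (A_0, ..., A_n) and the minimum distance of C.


Weight distribution: A_0 = 1, A_2 = 1, A_3 = 6, A_4 = 5, A_5 = 2, A_6 = 1. Minimum distance d = 2.

Enumerate all 2^4 = 16 messages m ∈ F_2^4.
For each, compute codeword c = mG in F_2^8, then tally its weight.
  m = 0000 → c = 00000000, weight = 0.
  m = 1000 → c = 00110001, weight = 3.
  m = 0100 → c = 01100110, weight = 4.
  m = 1100 → c = 01010111, weight = 5.
  m = 0010 → c = 00011010, weight = 3.
  m = 1010 → c = 00101011, weight = 4.
  m = 0110 → c = 01111100, weight = 5.
  m = 1110 → c = 01001101, weight = 4.
  m = 0001 → c = 01110010, weight = 4.
  m = 1001 → c = 01000011, weight = 3.
  m = 0101 → c = 00010100, weight = 2.
  m = 1101 → c = 00100101, weight = 3.
  m = 0011 → c = 01101000, weight = 3.
  m = 1011 → c = 01011001, weight = 4.
  m = 0111 → c = 00001110, weight = 3.
  m = 1111 → c = 00111111, weight = 6.
Tally weights:
  weight 0: 1 codewords.
  weight 2: 1 codewords.
  weight 3: 6 codewords.
  weight 4: 5 codewords.
  weight 5: 2 codewords.
  weight 6: 1 codewords.
Minimum distance d = smallest w > 0 with A_w > 0 = 2.
Sanity: Σ A_w = 16 = 2^4 = 16 ✓.


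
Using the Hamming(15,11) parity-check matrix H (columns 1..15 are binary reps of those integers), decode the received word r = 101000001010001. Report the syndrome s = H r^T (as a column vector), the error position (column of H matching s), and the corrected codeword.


s = (1, 1, 1, 1)^T, error position = 15, corrected codeword c = 101000001010000

Compute s = H r^T mod 2 one row at a time:
  s_1 = 0 + 1 + 0 + 1 + 0 + 0 + 0 + 1 = 3 ≡ 1 (mod 2).
  s_2 = 0 + 0 + 0 + 0 + 0 + 0 + 0 + 1 = 1 ≡ 1 (mod 2).
  s_3 = 0 + 1 + 0 + 0 + 0 + 1 + 0 + 1 = 3 ≡ 1 (mod 2).
  s_4 = 1 + 1 + 0 + 0 + 1 + 1 + 0 + 1 = 5 ≡ 1 (mod 2).
s = (1, 1, 1, 1)^T — this equals column 15 of H (binary 1111), so error is at position 15.
Correct: flip bit 15 of r = 101000001010001 to get c = 101000001010000.


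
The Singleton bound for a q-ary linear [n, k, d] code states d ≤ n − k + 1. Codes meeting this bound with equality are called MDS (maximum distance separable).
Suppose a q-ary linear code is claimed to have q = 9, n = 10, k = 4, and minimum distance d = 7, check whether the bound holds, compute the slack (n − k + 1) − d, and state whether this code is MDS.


Singleton RHS = n − k + 1 = 7, slack = 0, bound satisfied, MDS.

Singleton bound: d ≤ n − k + 1.
Here n = 10, k = 4, so n − k + 1 = 7.
Given d = 7, check d ≤ 7: YES.
Slack = (n − k + 1) − d = 0.
The code is MDS (slack = 0).
Description: the claimed parameters are [10, 4, 7]_9; such a code would be MDS (meets Singleton bound).


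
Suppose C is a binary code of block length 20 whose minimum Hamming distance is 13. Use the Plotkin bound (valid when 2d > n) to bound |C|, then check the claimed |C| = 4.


Plotkin bound M ≤ 4; given |C| = 4 ≤ bound (satisfied).

Check applicability: 2d = 26, n = 20.
2d − n = 6 > 0, so Plotkin applies.
Compute d/(2d−n) = 13/6 ≈ 2.1667.
⌊d/(2d−n)⌋ = 2.
Plotkin bound: M ≤ 2·2 = 4.
Given |C| = 4, check: satisfied.
This |C| is at the Plotkin bound.


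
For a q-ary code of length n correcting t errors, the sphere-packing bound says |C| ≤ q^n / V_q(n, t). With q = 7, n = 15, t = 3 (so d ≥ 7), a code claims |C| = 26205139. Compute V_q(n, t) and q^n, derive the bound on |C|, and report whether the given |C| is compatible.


V_q(n, t) = 102151, q^n = 4747561509943, Hamming bound = 46475918, |C| = 26205139 ≤ bound (satisfied).

Step 1: Compute V_q(n, t) = Σ_{j=0}^3 C(n, j) (q−1)^j.
  j = 0: C(15,0)·(6)^0 = 1·1 = 1.
  j = 1: C(15,1)·(6)^1 = 15·6 = 90.
  j = 2: C(15,2)·(6)^2 = 105·36 = 3780.
  j = 3: C(15,3)·(6)^3 = 455·216 = 98280.
  V_q(n, t) = 1 + 90 + 3780 + 98280 = 102151.
Step 2: q^n = 7^15 = 4747561509943.
Step 3: Hamming bound ⌊q^n / V_q(n,t)⌋ = ⌊4747561509943/102151⌋ = 46475918.
Step 4: Compare |C| = 26205139 to 46475918: satisfied.
The claimed |C| lies below the Hamming bound.


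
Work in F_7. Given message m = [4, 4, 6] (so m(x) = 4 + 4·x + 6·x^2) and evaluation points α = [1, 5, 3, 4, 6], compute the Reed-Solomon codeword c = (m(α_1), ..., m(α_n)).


c = [0, 6, 0, 4, 6]

Message polynomial: m(x) = 4 + 4·x + 6·x^2 (mod 7).
For each evaluation point α_i, compute m(α_i) mod 7:
  α_1 = 1: Horner steps 6 → 3 → 0, so m(1) = 0.
  α_2 = 5: Horner steps 6 → 6 → 6, so m(5) = 6.
  α_3 = 3: Horner steps 6 → 1 → 0, so m(3) = 0.
  α_4 = 4: Horner steps 6 → 0 → 4, so m(4) = 4.
  α_5 = 6: Horner steps 6 → 5 → 6, so m(6) = 6.
Codeword c = [0, 6, 0, 4, 6] ∈ F_7^5.


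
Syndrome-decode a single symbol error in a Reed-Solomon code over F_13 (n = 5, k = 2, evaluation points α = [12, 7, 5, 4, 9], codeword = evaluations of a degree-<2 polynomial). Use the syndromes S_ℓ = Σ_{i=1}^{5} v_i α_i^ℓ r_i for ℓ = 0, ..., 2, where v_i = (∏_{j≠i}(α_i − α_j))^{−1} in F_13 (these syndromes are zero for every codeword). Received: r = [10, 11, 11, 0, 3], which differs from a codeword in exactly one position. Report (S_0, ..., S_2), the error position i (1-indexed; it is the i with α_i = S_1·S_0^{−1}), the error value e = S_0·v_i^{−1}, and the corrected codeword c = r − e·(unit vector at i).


S = (7, 10, 5), error at position 2, error magnitude e = 4, c = [10, 7, 11, 0, 3].

Step 1: column multipliers v_i = (∏_{j≠i}(α_i − α_j))^{−1} mod 13.
  i = 1 (α = 12): (12−7)(12−5)(12−4)(12−9) = 5·7·8·3 = 840 ≡ 8, so v_1 = 8^{−1} = 5 (mod 13).
  i = 2 (α = 7): (7−12)(7−5)(7−4)(7−9) = (−5)·2·3·(−2) = 60 ≡ 8, so v_2 = 8^{−1} = 5 (mod 13).
  i = 3 (α = 5): (5−12)(5−7)(5−4)(5−9) = (−7)·(−2)·1·(−4) = −56 ≡ 9, so v_3 = 9^{−1} = 3 (mod 13).
  i = 4 (α = 4): (4−12)(4−7)(4−5)(4−9) = (−8)·(−3)·(−1)·(−5) = 120 ≡ 3, so v_4 = 3^{−1} = 9 (mod 13).
  i = 5 (α = 9): (9−12)(9−7)(9−5)(9−4) = (−3)·2·4·5 = −120 ≡ 10, so v_5 = 10^{−1} = 4 (mod 13).
  v = [5, 5, 3, 9, 4].
Step 2: syndromes of r = [10, 11, 11, 0, 3] (all sums mod 13).
  S_0 = Σ v_i r_i = 5·10 + 5·11 + 3·11 + 9·0 + 4·3 = 150 ≡ 7.
  S_1 = Σ v_i α_i r_i = 5·12·10 + 5·7·11 + 3·5·11 + 9·4·0 + 4·9·3 = 1258 ≡ 10.
  α_i^2 mod 13 = [1, 10, 12, 3, 3].
  S_2 = Σ v_i α_i^2 r_i = 5·1·10 + 5·10·11 + 3·12·11 + 9·3·0 + 4·3·3 = 1032 ≡ 5.
  S = (7, 10, 5) ≠ 0, so r is not a codeword (an error is present).
Step 3: locate the error. For a single error e at position i, S_ℓ = v_i·e·α_i^ℓ, so α_err = S_1/S_0.
  S_0^{−1} = 7^{−1} = 2 (mod 13), so α_err = 10·2 = 20 ≡ 7 = α_2. Error position i = 2.
  Consistency check: S_2/S_1 = 5·4 = 20 ≡ 7 = α_err ✓ (single-error assumption holds).
Step 4: error magnitude e = S_0/v_2 = S_0·∏_{j≠2}(α_2 − α_j) = 7·8 = 56 ≡ 4 (mod 13).
Step 5: correct position 2: c_2 = r_2 − e = 11 − 4 ≡ 7 (mod 13). Hence c = [10, 7, 11, 0, 3].
  Check: interpolating c through the α_i gives m(x) = 8 + 11·x (degree < 2) with m(α_i) = c_i for every i, so c is indeed a codeword.


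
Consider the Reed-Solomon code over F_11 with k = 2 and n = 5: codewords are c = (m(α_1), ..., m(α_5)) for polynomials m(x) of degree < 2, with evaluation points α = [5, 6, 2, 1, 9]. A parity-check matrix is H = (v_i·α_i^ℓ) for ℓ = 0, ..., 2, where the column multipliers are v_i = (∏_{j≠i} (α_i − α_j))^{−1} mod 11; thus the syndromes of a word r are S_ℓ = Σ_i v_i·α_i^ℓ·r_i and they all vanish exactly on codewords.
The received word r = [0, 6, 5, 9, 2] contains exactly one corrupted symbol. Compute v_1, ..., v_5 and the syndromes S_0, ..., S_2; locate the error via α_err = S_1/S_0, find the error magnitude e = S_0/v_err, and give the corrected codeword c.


S = (3, 6, 1), error at position 3, error magnitude e = 1, c = [0, 6, 4, 9, 2].

Step 1: column multipliers v_i = (∏_{j≠i}(α_i − α_j))^{−1} mod 11.
  i = 1 (α = 5): (5−6)(5−2)(5−1)(5−9) = (−1)·3·4·(−4) = 48 ≡ 4, so v_1 = 4^{−1} = 3 (mod 11).
  i = 2 (α = 6): (6−5)(6−2)(6−1)(6−9) = 1·4·5·(−3) = −60 ≡ 6, so v_2 = 6^{−1} = 2 (mod 11).
  i = 3 (α = 2): (2−5)(2−6)(2−1)(2−9) = (−3)·(−4)·1·(−7) = −84 ≡ 4, so v_3 = 4^{−1} = 3 (mod 11).
  i = 4 (α = 1): (1−5)(1−6)(1−2)(1−9) = (−4)·(−5)·(−1)·(−8) = 160 ≡ 6, so v_4 = 6^{−1} = 2 (mod 11).
  i = 5 (α = 9): (9−5)(9−6)(9−2)(9−1) = 4·3·7·8 = 672 ≡ 1, so v_5 = 1^{−1} = 1 (mod 11).
  v = [3, 2, 3, 2, 1].
Step 2: syndromes of r = [0, 6, 5, 9, 2] (all sums mod 11).
  S_0 = Σ v_i r_i = 3·0 + 2·6 + 3·5 + 2·9 + 1·2 = 47 ≡ 3.
  S_1 = Σ v_i α_i r_i = 3·5·0 + 2·6·6 + 3·2·5 + 2·1·9 + 1·9·2 = 138 ≡ 6.
  α_i^2 mod 11 = [3, 3, 4, 1, 4].
  S_2 = Σ v_i α_i^2 r_i = 3·3·0 + 2·3·6 + 3·4·5 + 2·1·9 + 1·4·2 = 122 ≡ 1.
  S = (3, 6, 1) ≠ 0, so r is not a codeword (an error is present).
Step 3: locate the error. For a single error e at position i, S_ℓ = v_i·e·α_i^ℓ, so α_err = S_1/S_0.
  S_0^{−1} = 3^{−1} = 4 (mod 11), so α_err = 6·4 = 24 ≡ 2 = α_3. Error position i = 3.
  Consistency check: S_2/S_1 = 1·2 = 2 ≡ 2 = α_err ✓ (single-error assumption holds).
Step 4: error magnitude e = S_0/v_3 = S_0·∏_{j≠3}(α_3 − α_j) = 3·4 = 12 ≡ 1 (mod 11).
Step 5: correct position 3: c_3 = r_3 − e = 5 − 1 ≡ 4 (mod 11). Hence c = [0, 6, 4, 9, 2].
  Check: interpolating c through the α_i gives m(x) = 3 + 6·x (degree < 2) with m(α_i) = c_i for every i, so c is indeed a codeword.


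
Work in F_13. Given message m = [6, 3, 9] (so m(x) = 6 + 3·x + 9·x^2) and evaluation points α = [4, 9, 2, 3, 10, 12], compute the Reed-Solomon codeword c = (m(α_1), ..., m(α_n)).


c = [6, 8, 9, 5, 0, 12]

Message polynomial: m(x) = 6 + 3·x + 9·x^2 (mod 13).
For each evaluation point α_i, compute m(α_i) mod 13:
  α_1 = 4: Horner steps 9 → 0 → 6, so m(4) = 6.
  α_2 = 9: Horner steps 9 → 6 → 8, so m(9) = 8.
  α_3 = 2: Horner steps 9 → 8 → 9, so m(2) = 9.
  α_4 = 3: Horner steps 9 → 4 → 5, so m(3) = 5.
  α_5 = 10: Horner steps 9 → 2 → 0, so m(10) = 0.
  α_6 = 12: Horner steps 9 → 7 → 12, so m(12) = 12.
Codeword c = [6, 8, 9, 5, 0, 12] ∈ F_13^6.


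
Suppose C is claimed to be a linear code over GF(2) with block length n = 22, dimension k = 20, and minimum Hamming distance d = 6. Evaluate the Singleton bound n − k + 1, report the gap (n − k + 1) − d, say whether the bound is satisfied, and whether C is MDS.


Singleton RHS = n − k + 1 = 3, slack = -3, bound violated (no such code; not MDS).

Singleton bound: d ≤ n − k + 1.
Here n = 22, k = 20, so n − k + 1 = 3.
Given d = 6, check d ≤ 3: NO.
Slack = (n − k + 1) − d = -3.
The slack is negative: d = 6 exceeds n − k + 1 = 3 by 3, so the Singleton bound is violated and no linear [22, 20, 6]_2 code can exist. In particular it is not MDS (MDS requires d = n − k + 1 exactly).
Description: the claimed parameters are [22, 20, 6]_2; such a code would be impossible (violates the Singleton bound).


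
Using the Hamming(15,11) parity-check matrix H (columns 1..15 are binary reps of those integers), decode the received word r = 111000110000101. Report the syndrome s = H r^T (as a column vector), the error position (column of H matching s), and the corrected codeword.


s = (1, 1, 0, 1)^T, error position = 13, corrected codeword c = 111000110000001

Compute s = H r^T mod 2 one row at a time:
  s_1 = 1 + 0 + 0 + 0 + 0 + 1 + 0 + 1 = 3 ≡ 1 (mod 2).
  s_2 = 0 + 0 + 0 + 1 + 0 + 1 + 0 + 1 = 3 ≡ 1 (mod 2).
  s_3 = 1 + 1 + 0 + 1 + 0 + 0 + 0 + 1 = 4 ≡ 0 (mod 2).
  s_4 = 1 + 1 + 0 + 1 + 0 + 0 + 1 + 1 = 5 ≡ 1 (mod 2).
s = (1, 1, 0, 1)^T — this equals column 13 of H (binary 1101), so error is at position 13.
Correct: flip bit 13 of r = 111000110000101 to get c = 111000110000001.


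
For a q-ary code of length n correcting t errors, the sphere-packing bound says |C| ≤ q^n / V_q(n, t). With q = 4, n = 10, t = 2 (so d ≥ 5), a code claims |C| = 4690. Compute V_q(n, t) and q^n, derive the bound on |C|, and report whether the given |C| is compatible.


V_q(n, t) = 436, q^n = 1048576, Hamming bound = 2404, |C| = 4690 > bound (violated).

Step 1: Compute V_q(n, t) = Σ_{j=0}^2 C(n, j) (q−1)^j.
  j = 0: C(10,0)·(3)^0 = 1·1 = 1.
  j = 1: C(10,1)·(3)^1 = 10·3 = 30.
  j = 2: C(10,2)·(3)^2 = 45·9 = 405.
  V_q(n, t) = 1 + 30 + 405 = 436.
Step 2: q^n = 4^10 = 1048576.
Step 3: Hamming bound ⌊q^n / V_q(n,t)⌋ = ⌊1048576/436⌋ = 2404.
Step 4: Compare |C| = 4690 to 2404: violated.
The claimed |C| lies above the Hamming bound, so no 4-ary code of length 10 with d ≥ 5 can have 4690 codewords.


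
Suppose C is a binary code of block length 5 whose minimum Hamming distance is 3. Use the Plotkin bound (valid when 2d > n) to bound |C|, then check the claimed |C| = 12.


Plotkin bound M ≤ 6; given |C| = 12 > bound (violated).

Check applicability: 2d = 6, n = 5.
2d − n = 1 > 0, so Plotkin applies.
Compute d/(2d−n) = 3/1 ≈ 3.0000.
⌊d/(2d−n)⌋ = 3.
Plotkin bound: M ≤ 2·3 = 6.
Given |C| = 12, check: VIOLATED.
This |C| is above the Plotkin bound, so no binary code with n = 5, d = 3 and 12 codewords exists.


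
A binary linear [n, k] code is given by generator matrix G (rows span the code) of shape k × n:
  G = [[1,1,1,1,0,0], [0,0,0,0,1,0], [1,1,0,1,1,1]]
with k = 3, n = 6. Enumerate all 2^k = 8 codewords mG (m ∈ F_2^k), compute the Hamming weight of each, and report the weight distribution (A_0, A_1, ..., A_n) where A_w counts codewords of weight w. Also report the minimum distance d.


Weight distribution: A_0 = 1, A_1 = 1, A_2 = 1, A_3 = 1, A_4 = 2, A_5 = 2. Minimum distance d = 1.

Enumerate all 2^3 = 8 messages m ∈ F_2^3.
For each, compute codeword c = mG in F_2^6, then tally its weight.
  m = 000 → c = 000000, weight = 0.
  m = 100 → c = 111100, weight = 4.
  m = 010 → c = 000010, weight = 1.
  m = 110 → c = 111110, weight = 5.
  m = 001 → c = 110111, weight = 5.
  m = 101 → c = 001011, weight = 3.
  m = 011 → c = 110101, weight = 4.
  m = 111 → c = 001001, weight = 2.
Tally weights:
  weight 0: 1 codewords.
  weight 1: 1 codewords.
  weight 2: 1 codewords.
  weight 3: 1 codewords.
  weight 4: 2 codewords.
  weight 5: 2 codewords.
Minimum distance d = smallest w > 0 with A_w > 0 = 1.
Sanity: Σ A_w = 8 = 2^3 = 8 ✓.


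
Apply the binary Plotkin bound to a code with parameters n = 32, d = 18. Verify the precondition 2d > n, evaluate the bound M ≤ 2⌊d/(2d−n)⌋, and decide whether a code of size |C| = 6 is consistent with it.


Plotkin bound M ≤ 8; given |C| = 6 ≤ bound (satisfied).

Check applicability: 2d = 36, n = 32.
2d − n = 4 > 0, so Plotkin applies.
Compute d/(2d−n) = 18/4 ≈ 4.5000.
⌊d/(2d−n)⌋ = 4.
Plotkin bound: M ≤ 2·4 = 8.
Given |C| = 6, check: satisfied.
This |C| is below the Plotkin bound.


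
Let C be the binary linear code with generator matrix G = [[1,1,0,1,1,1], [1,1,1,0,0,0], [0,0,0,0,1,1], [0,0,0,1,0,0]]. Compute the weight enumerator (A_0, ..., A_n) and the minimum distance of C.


Weight distribution: A_0 = 1, A_1 = 2, A_2 = 3, A_3 = 4, A_4 = 3, A_5 = 2, A_6 = 1. Minimum distance d = 1.

Enumerate all 2^4 = 16 messages m ∈ F_2^4.
For each, compute codeword c = mG in F_2^6, then tally its weight.
  m = 0000 → c = 000000, weight = 0.
  m = 1000 → c = 110111, weight = 5.
  m = 0100 → c = 111000, weight = 3.
  m = 1100 → c = 001111, weight = 4.
  m = 0010 → c = 000011, weight = 2.
  m = 1010 → c = 110100, weight = 3.
  m = 0110 → c = 111011, weight = 5.
  m = 1110 → c = 001100, weight = 2.
  m = 0001 → c = 000100, weight = 1.
  m = 1001 → c = 110011, weight = 4.
  m = 0101 → c = 111100, weight = 4.
  m = 1101 → c = 001011, weight = 3.
  m = 0011 → c = 000111, weight = 3.
  m = 1011 → c = 110000, weight = 2.
  m = 0111 → c = 111111, weight = 6.
  m = 1111 → c = 001000, weight = 1.
Tally weights:
  weight 0: 1 codewords.
  weight 1: 2 codewords.
  weight 2: 3 codewords.
  weight 3: 4 codewords.
  weight 4: 3 codewords.
  weight 5: 2 codewords.
  weight 6: 1 codewords.
Minimum distance d = smallest w > 0 with A_w > 0 = 1.
Sanity: Σ A_w = 16 = 2^4 = 16 ✓.


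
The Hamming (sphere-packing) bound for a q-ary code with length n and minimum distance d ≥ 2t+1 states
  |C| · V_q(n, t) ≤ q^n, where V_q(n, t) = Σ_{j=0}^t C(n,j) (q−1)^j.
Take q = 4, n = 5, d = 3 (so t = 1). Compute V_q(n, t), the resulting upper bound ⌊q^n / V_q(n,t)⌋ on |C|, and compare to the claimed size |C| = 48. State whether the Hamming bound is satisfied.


V_q(n, t) = 16, q^n = 1024, Hamming bound = 64, |C| = 48 ≤ bound (satisfied).

Step 1: Compute V_q(n, t) = Σ_{j=0}^1 C(n, j) (q−1)^j.
  j = 0: C(5,0)·(3)^0 = 1·1 = 1.
  j = 1: C(5,1)·(3)^1 = 5·3 = 15.
  V_q(n, t) = 1 + 15 = 16.
Step 2: q^n = 4^5 = 1024.
Step 3: Hamming bound ⌊q^n / V_q(n,t)⌋ = ⌊1024/16⌋ = 64.
Step 4: Compare |C| = 48 to 64: satisfied.
The claimed |C| lies below the Hamming bound.


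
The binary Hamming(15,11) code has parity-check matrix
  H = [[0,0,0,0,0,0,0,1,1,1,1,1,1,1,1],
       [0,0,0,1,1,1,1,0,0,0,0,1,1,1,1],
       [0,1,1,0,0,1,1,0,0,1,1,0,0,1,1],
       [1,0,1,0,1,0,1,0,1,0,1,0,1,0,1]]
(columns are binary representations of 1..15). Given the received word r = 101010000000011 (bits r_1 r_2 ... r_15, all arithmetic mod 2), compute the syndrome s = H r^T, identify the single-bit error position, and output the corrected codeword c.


s = (0, 1, 1, 0)^T, error position = 6, corrected codeword c = 101011000000011

Compute s = H r^T mod 2 one row at a time:
  s_1 = 0 + 0 + 0 + 0 + 0 + 0 + 1 + 1 = 2 ≡ 0 (mod 2).
  s_2 = 0 + 1 + 0 + 0 + 0 + 0 + 1 + 1 = 3 ≡ 1 (mod 2).
  s_3 = 0 + 1 + 0 + 0 + 0 + 0 + 1 + 1 = 3 ≡ 1 (mod 2).
  s_4 = 1 + 1 + 1 + 0 + 0 + 0 + 0 + 1 = 4 ≡ 0 (mod 2).
s = (0, 1, 1, 0)^T — this equals column 6 of H (binary 0110), so error is at position 6.
Correct: flip bit 6 of r = 101010000000011 to get c = 101011000000011.


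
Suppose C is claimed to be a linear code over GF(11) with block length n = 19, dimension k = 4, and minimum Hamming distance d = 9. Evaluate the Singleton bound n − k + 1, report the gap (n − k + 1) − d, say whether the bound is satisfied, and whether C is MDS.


Singleton RHS = n − k + 1 = 16, slack = 7, bound satisfied, not MDS.

Singleton bound: d ≤ n − k + 1.
Here n = 19, k = 4, so n − k + 1 = 16.
Given d = 9, check d ≤ 16: YES.
Slack = (n − k + 1) − d = 7.
The code is NOT MDS (slack = 7 > 0).
Description: the claimed parameters are [19, 4, 9]_11; such a code would be non-MDS.


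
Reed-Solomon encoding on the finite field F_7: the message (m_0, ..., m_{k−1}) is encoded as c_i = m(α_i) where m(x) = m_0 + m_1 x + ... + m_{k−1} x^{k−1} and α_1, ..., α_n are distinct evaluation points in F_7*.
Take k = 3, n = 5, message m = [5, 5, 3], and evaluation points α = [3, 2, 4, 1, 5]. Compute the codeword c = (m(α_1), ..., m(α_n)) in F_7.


c = [5, 6, 3, 6, 0]

Message polynomial: m(x) = 5 + 5·x + 3·x^2 (mod 7).
For each evaluation point α_i, compute m(α_i) mod 7:
  α_1 = 3: Horner steps 3 → 0 → 5, so m(3) = 5.
  α_2 = 2: Horner steps 3 → 4 → 6, so m(2) = 6.
  α_3 = 4: Horner steps 3 → 3 → 3, so m(4) = 3.
  α_4 = 1: Horner steps 3 → 1 → 6, so m(1) = 6.
  α_5 = 5: Horner steps 3 → 6 → 0, so m(5) = 0.
Codeword c = [5, 6, 3, 6, 0] ∈ F_7^5.
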